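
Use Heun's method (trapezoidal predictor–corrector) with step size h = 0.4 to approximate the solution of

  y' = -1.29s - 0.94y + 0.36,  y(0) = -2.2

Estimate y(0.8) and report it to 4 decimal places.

-1.2060

Heun: k1 = f(s_n, y_n); k2 = f(s_n + h, y_n + h·k1); y_{n+1} = y_n + (h/2)·(k1 + k2).
s=0.000000, y=-2.200000:
  k1 = f(0.000000, -2.200000) = 2.428000
  k2 = f(0.400000, -1.228800) = 0.999072
  y ← -2.200000 + (0.4/2)·(2.428000 + 0.999072) = -1.514586
s=0.400000, y=-1.514586:
  k1 = f(0.400000, -1.514586) = 1.267710
  k2 = f(0.800000, -1.007501) = 0.275051
  y ← -1.514586 + (0.4/2)·(1.267710 + 0.275051) = -1.206033
y(0.8) ≈ -1.2060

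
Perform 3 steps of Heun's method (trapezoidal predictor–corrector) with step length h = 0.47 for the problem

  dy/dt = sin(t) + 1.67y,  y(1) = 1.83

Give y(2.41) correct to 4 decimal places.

Heun: k1 = f(t_n, y_n); k2 = f(t_n + h, y_n + h·k1); y_{n+1} = y_n + (h/2)·(k1 + k2).
t=1.000000, y=1.830000:
  k1 = f(1.000000, 1.830000) = 3.897571
  k2 = f(1.470000, 3.661858) = 7.110228
  y ← 1.830000 + (0.47/2)·(3.897571 + 7.110228) = 4.416833
t=1.470000, y=4.416833:
  k1 = f(1.470000, 4.416833) = 8.371035
  k2 = f(1.940000, 8.351219) = 14.879151
  y ← 4.416833 + (0.47/2)·(8.371035 + 14.879151) = 9.880626
t=1.940000, y=9.880626:
  k1 = f(1.940000, 9.880626) = 17.433261
  k2 = f(2.410000, 18.074259) = 30.852068
  y ← 9.880626 + (0.47/2)·(17.433261 + 30.852068) = 21.227679
y(2.41) ≈ 21.2277

21.2277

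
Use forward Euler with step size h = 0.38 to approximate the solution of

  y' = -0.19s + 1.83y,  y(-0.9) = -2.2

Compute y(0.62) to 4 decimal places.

-17.7522

Euler: y_{n+1} = y_n + h·f(s_n, y_n).
s=-0.900000, y=-2.200000: f=-3.855000 → y ← -2.200000 + 0.38·(-3.855000) = -3.664900
s=-0.520000, y=-3.664900: f=-6.607967 → y ← -3.664900 + 0.38·(-6.607967) = -6.175927
s=-0.140000, y=-6.175927: f=-11.275347 → y ← -6.175927 + 0.38·(-11.275347) = -10.460559
s=0.240000, y=-10.460559: f=-19.188424 → y ← -10.460559 + 0.38·(-19.188424) = -17.752160
y(0.62) ≈ -17.7522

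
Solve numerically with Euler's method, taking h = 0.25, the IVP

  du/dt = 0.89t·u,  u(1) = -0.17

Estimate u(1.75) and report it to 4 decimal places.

-0.3543

Euler: u_{n+1} = u_n + h·f(t_n, u_n).
t=1.000000, u=-0.170000: f=-0.151300 → u ← -0.170000 + 0.25·(-0.151300) = -0.207825
t=1.250000, u=-0.207825: f=-0.231205 → u ← -0.207825 + 0.25·(-0.231205) = -0.265626
t=1.500000, u=-0.265626: f=-0.354611 → u ← -0.265626 + 0.25·(-0.354611) = -0.354279
u(1.75) ≈ -0.3543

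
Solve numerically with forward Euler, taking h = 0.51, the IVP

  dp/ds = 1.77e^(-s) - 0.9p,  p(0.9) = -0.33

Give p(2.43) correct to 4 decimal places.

Euler: p_{n+1} = p_n + h·f(s_n, p_n).
s=0.900000, p=-0.330000: f=1.016628 → p ← -0.330000 + 0.51·1.016628 = 0.188480
s=1.410000, p=0.188480: f=0.262501 → p ← 0.188480 + 0.51·0.262501 = 0.322356
s=1.920000, p=0.322356: f=-0.030626 → p ← 0.322356 + 0.51·(-0.030626) = 0.306737
p(2.43) ≈ 0.3067

0.3067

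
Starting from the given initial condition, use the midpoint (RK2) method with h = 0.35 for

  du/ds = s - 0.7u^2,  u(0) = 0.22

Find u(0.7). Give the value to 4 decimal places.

0.4283

Midpoint: k1 = f(s_n, u_n); k2 = f(s_n + h/2, u_n + (h/2)·k1); u_{n+1} = u_n + h·k2.
s=0.000000, u=0.220000:
  k1 = f(0.000000, 0.220000) = -0.033880
  k2 = f(0.175000, 0.214071) = 0.142922
  u ← 0.220000 + 0.35·0.142922 = 0.270023
s=0.350000, u=0.270023:
  k1 = f(0.350000, 0.270023) = 0.298961
  k2 = f(0.525000, 0.322341) = 0.452267
  u ← 0.270023 + 0.35·0.452267 = 0.428316
u(0.7) ≈ 0.4283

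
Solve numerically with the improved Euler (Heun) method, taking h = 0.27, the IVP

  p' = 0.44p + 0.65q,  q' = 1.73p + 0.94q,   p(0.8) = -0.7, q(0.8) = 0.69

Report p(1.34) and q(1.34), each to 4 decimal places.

-0.6756, 0.3273

Heun on (p,q): k1 = f(s_n, state_n); k2 = f(s_n + h, state_n + h·k1); state_{n+1} = state_n + (h/2)·(k1 + k2).
0.800000: (-0.700000, 0.690000)
  k1 = (0.140500, -0.562400)
  predictor → (-0.662065, 0.538152)
  k2 = (0.058490, -0.639510)
  → (-0.673136, 0.527742)
1.070000: (-0.673136, 0.527742)
  k1 = (0.046852, -0.668448)
  predictor → (-0.660486, 0.347261)
  k2 = (-0.064894, -0.816216)
  → (-0.675572, 0.327313)
(p(1.34), q(1.34)) ≈ (-0.6756, 0.3273)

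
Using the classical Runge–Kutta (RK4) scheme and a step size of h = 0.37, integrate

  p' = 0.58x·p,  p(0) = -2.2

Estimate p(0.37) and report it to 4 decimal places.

-2.2891

RK4: k1 = f(x_n, p_n); k2 = f(x_n + h/2, p_n + (h/2)·k1); k3 = f(x_n + h/2, p_n + (h/2)·k2); k4 = f(x_n + h, p_n + h·k3); p_{n+1} = p_n + (h/6)·(k1 + 2k2 + 2k3 + k4).
x=0.000000, p=-2.200000:
  k1 = f(0.000000, -2.200000) = 0.000000
  k2 = f(0.185000, -2.200000) = -0.236060
  k3 = f(0.185000, -2.243671) = -0.240746
  k4 = f(0.370000, -2.289076) = -0.491236
  p ← -2.200000 + (0.37/6)·(k1 + 2k2 + 2k3 + k4) = -2.289099
p(0.37) ≈ -2.2891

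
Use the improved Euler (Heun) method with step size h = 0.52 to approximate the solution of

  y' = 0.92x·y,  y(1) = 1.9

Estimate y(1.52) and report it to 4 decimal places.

Heun: k1 = f(x_n, y_n); k2 = f(x_n + h, y_n + h·k1); y_{n+1} = y_n + (h/2)·(k1 + k2).
x=1.000000, y=1.900000:
  k1 = f(1.000000, 1.900000) = 1.748000
  k2 = f(1.520000, 2.808960) = 3.928050
  y ← 1.900000 + (0.52/2)·(1.748000 + 3.928050) = 3.375773
y(1.52) ≈ 3.3758

3.3758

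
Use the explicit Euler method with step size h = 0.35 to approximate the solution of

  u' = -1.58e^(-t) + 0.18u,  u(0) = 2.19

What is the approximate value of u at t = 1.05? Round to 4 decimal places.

Euler: u_{n+1} = u_n + h·f(t_n, u_n).
t=0.000000, u=2.190000: f=-1.185800 → u ← 2.190000 + 0.35·(-1.185800) = 1.774970
t=0.350000, u=1.774970: f=-0.793913 → u ← 1.774970 + 0.35·(-0.793913) = 1.497101
t=0.700000, u=1.497101: f=-0.515127 → u ← 1.497101 + 0.35·(-0.515127) = 1.316806
u(1.05) ≈ 1.3168

1.3168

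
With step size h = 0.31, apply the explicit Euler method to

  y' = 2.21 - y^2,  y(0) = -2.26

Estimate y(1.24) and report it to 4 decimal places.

Euler: y_{n+1} = y_n + h·f(x_n, y_n).
x=0.000000, y=-2.260000: f=-2.897600 → y ← -2.260000 + 0.31·(-2.897600) = -3.158256
x=0.310000, y=-3.158256: f=-7.764581 → y ← -3.158256 + 0.31·(-7.764581) = -5.565276
x=0.620000, y=-5.565276: f=-28.762298 → y ← -5.565276 + 0.31·(-28.762298) = -14.481588
x=0.930000, y=-14.481588: f=-207.506405 → y ← -14.481588 + 0.31·(-207.506405) = -78.808574
y(1.24) ≈ -78.8086

-78.8086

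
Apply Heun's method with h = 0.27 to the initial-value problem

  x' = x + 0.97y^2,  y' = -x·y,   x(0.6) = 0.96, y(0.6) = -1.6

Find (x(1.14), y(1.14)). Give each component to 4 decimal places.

2.6712, -0.6201

Heun on (x,y): k1 = f(s_n, state_n); k2 = f(s_n + h, state_n + h·k1); state_{n+1} = state_n + (h/2)·(k1 + k2).
0.600000: (0.960000, -1.600000)
  k1 = (3.443200, 1.536000)
  predictor → (1.889664, -1.185280)
  k2 = (3.252406, 2.239781)
  → (1.863907, -1.090270)
0.870000: (1.863907, -1.090270)
  k1 = (3.016934, 2.032161)
  predictor → (2.678479, -0.541586)
  k2 = (2.962995, 1.450627)
  → (2.671197, -0.620093)
(x(1.14), y(1.14)) ≈ (2.6712, -0.6201)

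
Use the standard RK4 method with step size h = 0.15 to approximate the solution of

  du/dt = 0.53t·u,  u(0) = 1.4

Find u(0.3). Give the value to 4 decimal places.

RK4: k1 = f(t_n, u_n); k2 = f(t_n + h/2, u_n + (h/2)·k1); k3 = f(t_n + h/2, u_n + (h/2)·k2); k4 = f(t_n + h, u_n + h·k3); u_{n+1} = u_n + (h/6)·(k1 + 2k2 + 2k3 + k4).
t=0.000000, u=1.400000:
  k1 = f(0.000000, 1.400000) = 0.000000
  k2 = f(0.075000, 1.400000) = 0.055650
  k3 = f(0.075000, 1.404174) = 0.055816
  k4 = f(0.150000, 1.408372) = 0.111966
  u ← 1.400000 + (0.15/6)·(k1 + 2k2 + 2k3 + k4) = 1.408372
t=0.150000, u=1.408372:
  k1 = f(0.150000, 1.408372) = 0.111966
  k2 = f(0.225000, 1.416770) = 0.168950
  k3 = f(0.225000, 1.421044) = 0.169459
  k4 = f(0.300000, 1.433791) = 0.227973
  u ← 1.408372 + (0.15/6)·(k1 + 2k2 + 2k3 + k4) = 1.433791
u(0.3) ≈ 1.4338

1.4338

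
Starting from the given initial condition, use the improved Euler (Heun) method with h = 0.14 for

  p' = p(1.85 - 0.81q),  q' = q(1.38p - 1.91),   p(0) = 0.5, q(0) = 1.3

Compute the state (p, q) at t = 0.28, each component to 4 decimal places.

0.6531, 0.9490

Heun on (p,q): k1 = f(t_n, state_n); k2 = f(t_n + h, state_n + h·k1); state_{n+1} = state_n + (h/2)·(k1 + k2).
0.000000: (0.500000, 1.300000)
  k1 = (0.398500, -1.586000)
  predictor → (0.555790, 1.077960)
  k2 = (0.542925, -1.232119)
  → (0.565900, 1.102732)
0.140000: (0.565900, 1.102732)
  k1 = (0.541446, -1.245048)
  predictor → (0.641702, 0.928425)
  k2 = (0.704573, -0.951126)
  → (0.653121, 0.948999)
(p(0.28), q(0.28)) ≈ (0.6531, 0.9490)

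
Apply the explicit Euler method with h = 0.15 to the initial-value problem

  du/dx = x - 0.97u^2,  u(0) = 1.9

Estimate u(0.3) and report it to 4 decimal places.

1.1223

Euler: u_{n+1} = u_n + h·f(x_n, u_n).
x=0.000000, u=1.900000: f=-3.501700 → u ← 1.900000 + 0.15·(-3.501700) = 1.374745
x=0.150000, u=1.374745: f=-1.683226 → u ← 1.374745 + 0.15·(-1.683226) = 1.122261
u(0.3) ≈ 1.1223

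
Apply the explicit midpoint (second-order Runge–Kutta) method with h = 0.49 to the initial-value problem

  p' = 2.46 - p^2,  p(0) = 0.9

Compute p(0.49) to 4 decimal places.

1.2719

Midpoint: k1 = f(x_n, p_n); k2 = f(x_n + h/2, p_n + (h/2)·k1); p_{n+1} = p_n + h·k2.
x=0.000000, p=0.900000:
  k1 = f(0.000000, 0.900000) = 1.650000
  k2 = f(0.245000, 1.304250) = 0.758932
  p ← 0.900000 + 0.49·0.758932 = 1.271877
p(0.49) ≈ 1.2719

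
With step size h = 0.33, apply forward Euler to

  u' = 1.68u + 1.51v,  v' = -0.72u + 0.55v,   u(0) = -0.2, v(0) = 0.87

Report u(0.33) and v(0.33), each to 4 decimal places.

Euler on (u,v): u_{n+1} = u_n + h·u', v_{n+1} = v_n + h·v'.
0.000000: (-0.200000, 0.870000); f=(0.977700, 0.622500) → (0.122641, 1.075425)
(u(0.33), v(0.33)) ≈ (0.1226, 1.0754)

0.1226, 1.0754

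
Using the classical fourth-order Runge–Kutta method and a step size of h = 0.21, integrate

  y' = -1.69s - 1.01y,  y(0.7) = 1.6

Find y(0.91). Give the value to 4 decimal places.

RK4: k1 = f(s_n, y_n); k2 = f(s_n + h/2, y_n + (h/2)·k1); k3 = f(s_n + h/2, y_n + (h/2)·k2); k4 = f(s_n + h, y_n + h·k3); y_{n+1} = y_n + (h/6)·(k1 + 2k2 + 2k3 + k4).
s=0.700000, y=1.600000:
  k1 = f(0.700000, 1.600000) = -2.799000
  k2 = f(0.805000, 1.306105) = -2.679616
  k3 = f(0.805000, 1.318640) = -2.692277
  k4 = f(0.910000, 1.034622) = -2.582868
  y ← 1.600000 + (0.21/6)·(k1 + 2k2 + 2k3 + k4) = 1.035602
y(0.91) ≈ 1.0356

1.0356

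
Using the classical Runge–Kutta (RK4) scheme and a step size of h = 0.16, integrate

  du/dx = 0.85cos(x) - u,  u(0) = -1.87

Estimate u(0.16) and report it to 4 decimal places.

RK4: k1 = f(x_n, u_n); k2 = f(x_n + h/2, u_n + (h/2)·k1); k3 = f(x_n + h/2, u_n + (h/2)·k2); k4 = f(x_n + h, u_n + h·k3); u_{n+1} = u_n + (h/6)·(k1 + 2k2 + 2k3 + k4).
x=0.000000, u=-1.870000:
  k1 = f(0.000000, -1.870000) = 2.720000
  k2 = f(0.080000, -1.652400) = 2.499681
  k3 = f(0.080000, -1.670025) = 2.517307
  k4 = f(0.160000, -1.467231) = 2.306374
  u ← -1.870000 + (0.16/6)·(k1 + 2k2 + 2k3 + k4) = -1.468391
u(0.16) ≈ -1.4684

-1.4684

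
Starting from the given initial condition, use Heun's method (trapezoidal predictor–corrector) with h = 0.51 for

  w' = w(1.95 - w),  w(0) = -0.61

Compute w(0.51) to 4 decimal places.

Heun: k1 = f(s_n, w_n); k2 = f(s_n + h, w_n + h·k1); w_{n+1} = w_n + (h/2)·(k1 + k2).
s=0.000000, w=-0.610000:
  k1 = f(0.000000, -0.610000) = -1.561600
  k2 = f(0.510000, -1.406416) = -4.720517
  w ← -0.610000 + (0.51/2)·(-1.561600 + (-4.720517)) = -2.211940
w(0.51) ≈ -2.2119

-2.2119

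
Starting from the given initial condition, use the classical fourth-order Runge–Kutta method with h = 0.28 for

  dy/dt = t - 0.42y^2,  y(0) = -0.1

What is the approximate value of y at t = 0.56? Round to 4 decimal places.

RK4: k1 = f(t_n, y_n); k2 = f(t_n + h/2, y_n + (h/2)·k1); k3 = f(t_n + h/2, y_n + (h/2)·k2); k4 = f(t_n + h, y_n + h·k3); y_{n+1} = y_n + (h/6)·(k1 + 2k2 + 2k3 + k4).
t=0.000000, y=-0.100000:
  k1 = f(0.000000, -0.100000) = -0.004200
  k2 = f(0.140000, -0.100588) = 0.135750
  k3 = f(0.140000, -0.080995) = 0.137245
  k4 = f(0.280000, -0.061571) = 0.278408
  y ← -0.100000 + (0.28/6)·(k1 + 2k2 + 2k3 + k4) = -0.061724
t=0.280000, y=-0.061724:
  k1 = f(0.280000, -0.061724) = 0.278400
  k2 = f(0.420000, -0.022748) = 0.419783
  k3 = f(0.420000, -0.002955) = 0.419996
  k4 = f(0.560000, 0.055875) = 0.558689
  y ← -0.061724 + (0.28/6)·(k1 + 2k2 + 2k3 + k4) = 0.055719
y(0.56) ≈ 0.0557

0.0557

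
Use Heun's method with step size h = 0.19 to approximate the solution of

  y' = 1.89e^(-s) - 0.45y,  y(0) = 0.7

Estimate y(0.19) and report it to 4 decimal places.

Heun: k1 = f(s_n, y_n); k2 = f(s_n + h, y_n + h·k1); y_{n+1} = y_n + (h/2)·(k1 + k2).
s=0.000000, y=0.700000:
  k1 = f(0.000000, 0.700000) = 1.575000
  k2 = f(0.190000, 0.999250) = 1.113290
  y ← 0.700000 + (0.19/2)·(1.575000 + 1.113290) = 0.955388
y(0.19) ≈ 0.9554

0.9554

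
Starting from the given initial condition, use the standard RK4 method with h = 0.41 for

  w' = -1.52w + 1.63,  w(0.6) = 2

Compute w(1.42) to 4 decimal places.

RK4: k1 = f(x_n, w_n); k2 = f(x_n + h/2, w_n + (h/2)·k1); k3 = f(x_n + h/2, w_n + (h/2)·k2); k4 = f(x_n + h, w_n + h·k3); w_{n+1} = w_n + (h/6)·(k1 + 2k2 + 2k3 + k4).
x=0.600000, w=2.000000:
  k1 = f(0.600000, 2.000000) = -1.410000
  k2 = f(0.805000, 1.710950) = -0.970644
  k3 = f(0.805000, 1.801018) = -1.107547
  k4 = f(1.010000, 1.545906) = -0.719777
  w ← 2.000000 + (0.41/6)·(k1 + 2k2 + 2k3 + k4) = 1.570446
x=1.010000, w=1.570446:
  k1 = f(1.010000, 1.570446) = -0.757078
  k2 = f(1.215000, 1.415245) = -0.521172
  k3 = f(1.215000, 1.463605) = -0.594680
  k4 = f(1.420000, 1.326627) = -0.386473
  w ← 1.570446 + (0.41/6)·(k1 + 2k2 + 2k3 + k4) = 1.339803
w(1.42) ≈ 1.3398

1.3398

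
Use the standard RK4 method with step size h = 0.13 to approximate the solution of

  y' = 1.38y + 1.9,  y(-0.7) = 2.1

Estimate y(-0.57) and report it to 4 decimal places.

RK4: k1 = f(x_n, y_n); k2 = f(x_n + h/2, y_n + (h/2)·k1); k3 = f(x_n + h/2, y_n + (h/2)·k2); k4 = f(x_n + h, y_n + h·k3); y_{n+1} = y_n + (h/6)·(k1 + 2k2 + 2k3 + k4).
x=-0.700000, y=2.100000:
  k1 = f(-0.700000, 2.100000) = 4.798000
  k2 = f(-0.635000, 2.411870) = 5.228381
  k3 = f(-0.635000, 2.439845) = 5.266986
  k4 = f(-0.570000, 2.784708) = 5.742897
  y ← 2.100000 + (0.13/6)·(k1 + 2k2 + 2k3 + k4) = 2.783185
y(-0.57) ≈ 2.7832

2.7832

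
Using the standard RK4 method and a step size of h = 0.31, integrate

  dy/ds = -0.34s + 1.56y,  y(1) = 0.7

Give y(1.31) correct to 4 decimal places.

0.9804

RK4: k1 = f(s_n, y_n); k2 = f(s_n + h/2, y_n + (h/2)·k1); k3 = f(s_n + h/2, y_n + (h/2)·k2); k4 = f(s_n + h, y_n + h·k3); y_{n+1} = y_n + (h/6)·(k1 + 2k2 + 2k3 + k4).
s=1.000000, y=0.700000:
  k1 = f(1.000000, 0.700000) = 0.752000
  k2 = f(1.155000, 0.816560) = 0.881134
  k3 = f(1.155000, 0.836576) = 0.912358
  k4 = f(1.310000, 0.982831) = 1.087816
  y ← 0.700000 + (0.31/6)·(k1 + 2k2 + 2k3 + k4) = 0.980385
y(1.31) ≈ 0.9804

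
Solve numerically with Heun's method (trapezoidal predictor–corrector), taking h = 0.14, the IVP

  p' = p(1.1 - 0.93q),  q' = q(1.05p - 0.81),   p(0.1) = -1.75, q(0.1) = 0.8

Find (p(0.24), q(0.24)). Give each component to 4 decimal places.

Heun on (p,q): k1 = f(t_n, state_n); k2 = f(t_n + h, state_n + h·k1); state_{n+1} = state_n + (h/2)·(k1 + k2).
0.100000: (-1.750000, 0.800000)
  k1 = (-0.623000, -2.118000)
  predictor → (-1.837220, 0.503480)
  k2 = (-1.160689, -1.379073)
  → (-1.874858, 0.555205)
(p(0.24), q(0.24)) ≈ (-1.8749, 0.5552)

-1.8749, 0.5552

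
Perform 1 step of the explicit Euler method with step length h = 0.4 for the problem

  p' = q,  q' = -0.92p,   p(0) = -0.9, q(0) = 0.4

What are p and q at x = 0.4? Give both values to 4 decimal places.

Euler on (p,q): p_{n+1} = p_n + h·p', q_{n+1} = q_n + h·q'.
0.000000: (-0.900000, 0.400000); f=(0.400000, 0.828000) → (-0.740000, 0.731200)
(p(0.4), q(0.4)) ≈ (-0.7400, 0.7312)

-0.7400, 0.7312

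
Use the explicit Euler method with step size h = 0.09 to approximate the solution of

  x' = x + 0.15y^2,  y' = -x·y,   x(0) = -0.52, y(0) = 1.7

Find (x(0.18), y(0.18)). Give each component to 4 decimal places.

Euler on (x,y): x_{n+1} = x_n + h·x', y_{n+1} = y_n + h·y'.
0.000000: (-0.520000, 1.700000); f=(-0.086500, 0.884000) → (-0.527785, 1.779560)
0.090000: (-0.527785, 1.779560); f=(-0.052760, 0.939225) → (-0.532533, 1.864090)
(x(0.18), y(0.18)) ≈ (-0.5325, 1.8641)

-0.5325, 1.8641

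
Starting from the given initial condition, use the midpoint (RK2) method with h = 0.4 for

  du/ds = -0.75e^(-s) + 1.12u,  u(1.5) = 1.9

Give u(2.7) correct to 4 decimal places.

6.7817

Midpoint: k1 = f(s_n, u_n); k2 = f(s_n + h/2, u_n + (h/2)·k1); u_{n+1} = u_n + h·k2.
s=1.500000, u=1.900000:
  k1 = f(1.500000, 1.900000) = 1.960652
  k2 = f(1.700000, 2.292130) = 2.430173
  u ← 1.900000 + 0.4·2.430173 = 2.872069
s=1.900000, u=2.872069:
  k1 = f(1.900000, 2.872069) = 3.104541
  k2 = f(2.100000, 3.492978) = 3.820293
  u ← 2.872069 + 0.4·3.820293 = 4.400186
s=2.300000, u=4.400186:
  k1 = f(2.300000, 4.400186) = 4.853015
  k2 = f(2.500000, 5.370789) = 5.953720
  u ← 4.400186 + 0.4·5.953720 = 6.781675
u(2.7) ≈ 6.7817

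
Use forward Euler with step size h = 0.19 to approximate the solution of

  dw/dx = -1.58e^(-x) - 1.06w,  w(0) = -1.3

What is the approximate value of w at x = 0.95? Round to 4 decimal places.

Euler: w_{n+1} = w_n + h·f(x_n, w_n).
x=0.000000, w=-1.300000: f=-0.202000 → w ← -1.300000 + 0.19·(-0.202000) = -1.338380
x=0.190000, w=-1.338380: f=0.112087 → w ← -1.338380 + 0.19·0.112087 = -1.317083
x=0.380000, w=-1.317083: f=0.315607 → w ← -1.317083 + 0.19·0.315607 = -1.257118
x=0.570000, w=-1.257118: f=0.439015 → w ← -1.257118 + 0.19·0.439015 = -1.173705
x=0.760000, w=-1.173705: f=0.505215 → w ← -1.173705 + 0.19·0.505215 = -1.077714
w(0.95) ≈ -1.0777

-1.0777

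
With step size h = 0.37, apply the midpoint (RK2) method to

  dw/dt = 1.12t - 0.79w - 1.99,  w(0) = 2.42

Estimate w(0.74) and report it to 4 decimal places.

Midpoint: k1 = f(t_n, w_n); k2 = f(t_n + h/2, w_n + (h/2)·k1); w_{n+1} = w_n + h·k2.
t=0.000000, w=2.420000:
  k1 = f(0.000000, 2.420000) = -3.901800
  k2 = f(0.185000, 1.698167) = -3.124352
  w ← 2.420000 + 0.37·(-3.124352) = 1.263990
t=0.370000, w=1.263990:
  k1 = f(0.370000, 1.263990) = -2.574152
  k2 = f(0.555000, 0.787772) = -1.990740
  w ← 1.263990 + 0.37·(-1.990740) = 0.527416
w(0.74) ≈ 0.5274

0.5274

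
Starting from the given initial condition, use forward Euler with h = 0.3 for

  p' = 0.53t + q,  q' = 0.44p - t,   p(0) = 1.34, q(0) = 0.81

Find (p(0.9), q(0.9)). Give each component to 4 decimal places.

Euler on (p,q): p_{n+1} = p_n + h·p', q_{n+1} = q_n + h·q'.
0.000000: (1.340000, 0.810000); f=(0.810000, 0.589600) → (1.583000, 0.986880)
0.300000: (1.583000, 0.986880); f=(1.145880, 0.396520) → (1.926764, 1.105836)
0.600000: (1.926764, 1.105836); f=(1.423836, 0.247776) → (2.353915, 1.180169)
(p(0.9), q(0.9)) ≈ (2.3539, 1.1802)

2.3539, 1.1802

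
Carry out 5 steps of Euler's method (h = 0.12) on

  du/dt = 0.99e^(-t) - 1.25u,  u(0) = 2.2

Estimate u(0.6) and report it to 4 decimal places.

1.3144

Euler: u_{n+1} = u_n + h·f(t_n, u_n).
t=0.000000, u=2.200000: f=-1.760000 → u ← 2.200000 + 0.12·(-1.760000) = 1.988800
t=0.120000, u=1.988800: f=-1.607949 → u ← 1.988800 + 0.12·(-1.607949) = 1.795846
t=0.240000, u=1.795846: f=-1.466046 → u ← 1.795846 + 0.12·(-1.466046) = 1.619921
t=0.360000, u=1.619921: f=-1.334201 → u ← 1.619921 + 0.12·(-1.334201) = 1.459816
t=0.480000, u=1.459816: f=-1.212175 → u ← 1.459816 + 0.12·(-1.212175) = 1.314355
u(0.6) ≈ 1.3144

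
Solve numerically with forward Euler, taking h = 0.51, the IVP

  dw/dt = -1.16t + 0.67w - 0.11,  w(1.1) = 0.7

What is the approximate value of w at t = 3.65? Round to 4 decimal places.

-8.1184

Euler: w_{n+1} = w_n + h·f(t_n, w_n).
t=1.100000, w=0.700000: f=-0.917000 → w ← 0.700000 + 0.51·(-0.917000) = 0.232330
t=1.610000, w=0.232330: f=-1.821939 → w ← 0.232330 + 0.51·(-1.821939) = -0.696859
t=2.120000, w=-0.696859: f=-3.036095 → w ← -0.696859 + 0.51·(-3.036095) = -2.245268
t=2.630000, w=-2.245268: f=-4.665129 → w ← -2.245268 + 0.51·(-4.665129) = -4.624483
t=3.140000, w=-4.624483: f=-6.850804 → w ← -4.624483 + 0.51·(-6.850804) = -8.118393
w(3.65) ≈ -8.1184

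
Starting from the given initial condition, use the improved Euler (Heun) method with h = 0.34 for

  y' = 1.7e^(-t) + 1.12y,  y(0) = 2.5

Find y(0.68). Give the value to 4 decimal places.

Heun: k1 = f(t_n, y_n); k2 = f(t_n + h, y_n + h·k1); y_{n+1} = y_n + (h/2)·(k1 + k2).
t=0.000000, y=2.500000:
  k1 = f(0.000000, 2.500000) = 4.500000
  k2 = f(0.340000, 4.030000) = 5.723610
  y ← 2.500000 + (0.34/2)·(4.500000 + 5.723610) = 4.238014
t=0.340000, y=4.238014:
  k1 = f(0.340000, 4.238014) = 5.956585
  k2 = f(0.680000, 6.263252) = 7.876092
  y ← 4.238014 + (0.34/2)·(5.956585 + 7.876092) = 6.589569
y(0.68) ≈ 6.5896

6.5896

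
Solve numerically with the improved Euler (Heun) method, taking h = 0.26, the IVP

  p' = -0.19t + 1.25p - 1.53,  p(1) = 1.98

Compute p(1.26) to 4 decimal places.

Heun: k1 = f(t_n, p_n); k2 = f(t_n + h, p_n + h·k1); p_{n+1} = p_n + (h/2)·(k1 + k2).
t=1.000000, p=1.980000:
  k1 = f(1.000000, 1.980000) = 0.755000
  k2 = f(1.260000, 2.176300) = 0.950975
  p ← 1.980000 + (0.26/2)·(0.755000 + 0.950975) = 2.201777
p(1.26) ≈ 2.2018

2.2018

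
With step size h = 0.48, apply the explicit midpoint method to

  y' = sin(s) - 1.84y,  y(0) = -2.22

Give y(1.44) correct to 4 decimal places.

0.1248

Midpoint: k1 = f(s_n, y_n); k2 = f(s_n + h/2, y_n + (h/2)·k1); y_{n+1} = y_n + h·k2.
s=0.000000, y=-2.220000:
  k1 = f(0.000000, -2.220000) = 4.084800
  k2 = f(0.240000, -1.239648) = 2.518655
  y ← -2.220000 + 0.48·2.518655 = -1.011046
s=0.480000, y=-1.011046:
  k1 = f(0.480000, -1.011046) = 2.322103
  k2 = f(0.720000, -0.453741) = 1.494268
  y ← -1.011046 + 0.48·1.494268 = -0.293797
s=0.960000, y=-0.293797:
  k1 = f(0.960000, -0.293797) = 1.359778
  k2 = f(1.200000, 0.032550) = 0.872148
  y ← -0.293797 + 0.48·0.872148 = 0.124834
y(1.44) ≈ 0.1248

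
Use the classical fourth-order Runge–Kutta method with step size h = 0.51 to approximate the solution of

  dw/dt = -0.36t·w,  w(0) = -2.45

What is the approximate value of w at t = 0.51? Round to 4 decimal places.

RK4: k1 = f(t_n, w_n); k2 = f(t_n + h/2, w_n + (h/2)·k1); k3 = f(t_n + h/2, w_n + (h/2)·k2); k4 = f(t_n + h, w_n + h·k3); w_{n+1} = w_n + (h/6)·(k1 + 2k2 + 2k3 + k4).
t=0.000000, w=-2.450000:
  k1 = f(0.000000, -2.450000) = 0.000000
  k2 = f(0.255000, -2.450000) = 0.224910
  k3 = f(0.255000, -2.392648) = 0.219645
  k4 = f(0.510000, -2.337981) = 0.429253
  w ← -2.450000 + (0.51/6)·(k1 + 2k2 + 2k3 + k4) = -2.337939
w(0.51) ≈ -2.3379

-2.3379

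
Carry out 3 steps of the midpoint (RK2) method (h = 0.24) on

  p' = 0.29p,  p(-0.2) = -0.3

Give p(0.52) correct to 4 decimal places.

Midpoint: k1 = f(t_n, p_n); k2 = f(t_n + h/2, p_n + (h/2)·k1); p_{n+1} = p_n + h·k2.
t=-0.200000, p=-0.300000:
  k1 = f(-0.200000, -0.300000) = -0.087000
  k2 = f(-0.080000, -0.310440) = -0.090028
  p ← -0.300000 + 0.24·(-0.090028) = -0.321607
t=0.040000, p=-0.321607:
  k1 = f(0.040000, -0.321607) = -0.093266
  k2 = f(0.160000, -0.332799) = -0.096512
  p ← -0.321607 + 0.24·(-0.096512) = -0.344769
t=0.280000, p=-0.344769:
  k1 = f(0.280000, -0.344769) = -0.099983
  k2 = f(0.400000, -0.356767) = -0.103463
  p ← -0.344769 + 0.24·(-0.103463) = -0.369600
p(0.52) ≈ -0.3696

-0.3696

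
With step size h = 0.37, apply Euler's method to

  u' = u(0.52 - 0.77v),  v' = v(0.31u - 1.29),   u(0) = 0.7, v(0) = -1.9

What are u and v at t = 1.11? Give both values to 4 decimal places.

2.5961, -0.5567

Euler on (u,v): u_{n+1} = u_n + h·u', v_{n+1} = v_n + h·v'.
0.000000: (0.700000, -1.900000); f=(1.388100, 2.038700) → (1.213597, -1.145681)
0.370000: (1.213597, -1.145681); f=(1.701675, 1.046906) → (1.843217, -0.758326)
0.740000: (1.843217, -0.758326); f=(2.034747, 0.544935) → (2.596073, -0.556700)
(u(1.11), v(1.11)) ≈ (2.5961, -0.5567)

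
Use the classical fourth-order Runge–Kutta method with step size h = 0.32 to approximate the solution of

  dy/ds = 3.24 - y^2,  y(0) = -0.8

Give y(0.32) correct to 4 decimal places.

0.1747

RK4: k1 = f(s_n, y_n); k2 = f(s_n + h/2, y_n + (h/2)·k1); k3 = f(s_n + h/2, y_n + (h/2)·k2); k4 = f(s_n + h, y_n + h·k3); y_{n+1} = y_n + (h/6)·(k1 + 2k2 + 2k3 + k4).
s=0.000000, y=-0.800000:
  k1 = f(0.000000, -0.800000) = 2.600000
  k2 = f(0.160000, -0.384000) = 3.092544
  k3 = f(0.160000, -0.305193) = 3.146857
  k4 = f(0.320000, 0.206994) = 3.197153
  y ← -0.800000 + (0.32/6)·(k1 + 2k2 + 2k3 + k4) = 0.174718
y(0.32) ≈ 0.1747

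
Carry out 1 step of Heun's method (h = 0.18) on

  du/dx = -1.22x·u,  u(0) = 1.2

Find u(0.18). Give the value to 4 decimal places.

Heun: k1 = f(x_n, u_n); k2 = f(x_n + h, u_n + h·k1); u_{n+1} = u_n + (h/2)·(k1 + k2).
x=0.000000, u=1.200000:
  k1 = f(0.000000, 1.200000) = 0.000000
  k2 = f(0.180000, 1.200000) = -0.263520
  u ← 1.200000 + (0.18/2)·(0.000000 + (-0.263520)) = 1.176283
u(0.18) ≈ 1.1763

1.1763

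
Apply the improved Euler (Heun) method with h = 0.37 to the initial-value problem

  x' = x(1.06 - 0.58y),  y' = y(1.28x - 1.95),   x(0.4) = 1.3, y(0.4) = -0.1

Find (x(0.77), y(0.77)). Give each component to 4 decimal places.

Heun on (x,y): k1 = f(t_n, state_n); k2 = f(t_n + h, state_n + h·k1); state_{n+1} = state_n + (h/2)·(k1 + k2).
0.400000: (1.300000, -0.100000)
  k1 = (1.453400, 0.028600)
  predictor → (1.837758, -0.089418)
  k2 = (2.043334, -0.035976)
  → (1.946896, -0.101364)
(x(0.77), y(0.77)) ≈ (1.9469, -0.1014)

1.9469, -0.1014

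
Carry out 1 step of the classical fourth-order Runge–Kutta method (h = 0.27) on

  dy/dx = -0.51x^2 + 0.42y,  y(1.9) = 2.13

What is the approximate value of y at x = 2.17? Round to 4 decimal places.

1.7826

RK4: k1 = f(x_n, y_n); k2 = f(x_n + h/2, y_n + (h/2)·k1); k3 = f(x_n + h/2, y_n + (h/2)·k2); k4 = f(x_n + h, y_n + h·k3); y_{n+1} = y_n + (h/6)·(k1 + 2k2 + 2k3 + k4).
x=1.900000, y=2.130000:
  k1 = f(1.900000, 2.130000) = -0.946500
  k2 = f(2.035000, 2.002222) = -1.271091
  k3 = f(2.035000, 1.958403) = -1.289496
  k4 = f(2.170000, 1.781836) = -1.653168
  y ← 2.130000 + (0.27/6)·(k1 + 2k2 + 2k3 + k4) = 1.782562
y(2.17) ≈ 1.7826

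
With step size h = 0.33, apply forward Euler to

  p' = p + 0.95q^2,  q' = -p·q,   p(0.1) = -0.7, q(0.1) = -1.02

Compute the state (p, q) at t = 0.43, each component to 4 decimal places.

Euler on (p,q): p_{n+1} = p_n + h·p', q_{n+1} = q_n + h·q'.
0.100000: (-0.700000, -1.020000); f=(0.288380, -0.714000) → (-0.604835, -1.255620)
(p(0.43), q(0.43)) ≈ (-0.6048, -1.2556)

-0.6048, -1.2556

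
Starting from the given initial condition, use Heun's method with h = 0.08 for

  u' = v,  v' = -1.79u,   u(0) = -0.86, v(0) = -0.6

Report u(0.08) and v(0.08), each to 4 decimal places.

-0.9031, -0.4734

Heun on (u,v): k1 = f(t_n, state_n); k2 = f(t_n + h, state_n + h·k1); state_{n+1} = state_n + (h/2)·(k1 + k2).
0.000000: (-0.860000, -0.600000)
  k1 = (-0.600000, 1.539400)
  predictor → (-0.908000, -0.476848)
  k2 = (-0.476848, 1.625320)
  → (-0.903074, -0.473411)
(u(0.08), v(0.08)) ≈ (-0.9031, -0.4734)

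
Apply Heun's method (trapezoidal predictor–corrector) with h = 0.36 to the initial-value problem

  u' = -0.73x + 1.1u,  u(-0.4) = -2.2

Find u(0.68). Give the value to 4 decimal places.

Heun: k1 = f(x_n, u_n); k2 = f(x_n + h, u_n + h·k1); u_{n+1} = u_n + (h/2)·(k1 + k2).
x=-0.400000, u=-2.200000:
  k1 = f(-0.400000, -2.200000) = -2.128000
  k2 = f(-0.040000, -2.966080) = -3.233488
  u ← -2.200000 + (0.36/2)·(-2.128000 + (-3.233488)) = -3.165068
x=-0.040000, u=-3.165068:
  k1 = f(-0.040000, -3.165068) = -3.452375
  k2 = f(0.320000, -4.407923) = -5.082315
  u ← -3.165068 + (0.36/2)·(-3.452375 + (-5.082315)) = -4.701312
x=0.320000, u=-4.701312:
  k1 = f(0.320000, -4.701312) = -5.405043
  k2 = f(0.680000, -6.647128) = -7.808240
  u ← -4.701312 + (0.36/2)·(-5.405043 + (-7.808240)) = -7.079703
u(0.68) ≈ -7.0797

-7.0797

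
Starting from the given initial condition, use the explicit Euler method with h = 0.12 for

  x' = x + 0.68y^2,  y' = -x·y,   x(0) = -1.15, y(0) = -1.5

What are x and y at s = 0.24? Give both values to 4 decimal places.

-0.9992, -1.9332

Euler on (x,y): x_{n+1} = x_n + h·x', y_{n+1} = y_n + h·y'.
0.000000: (-1.150000, -1.500000); f=(0.380000, -1.725000) → (-1.104400, -1.707000)
0.120000: (-1.104400, -1.707000); f=(0.877017, -1.885211) → (-0.999158, -1.933225)
(x(0.24), y(0.24)) ≈ (-0.9992, -1.9332)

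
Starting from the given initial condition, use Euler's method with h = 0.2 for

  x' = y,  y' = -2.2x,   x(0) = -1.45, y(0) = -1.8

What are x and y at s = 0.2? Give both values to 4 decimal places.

Euler on (x,y): x_{n+1} = x_n + h·x', y_{n+1} = y_n + h·y'.
0.000000: (-1.450000, -1.800000); f=(-1.800000, 3.190000) → (-1.810000, -1.162000)
(x(0.2), y(0.2)) ≈ (-1.8100, -1.1620)

-1.8100, -1.1620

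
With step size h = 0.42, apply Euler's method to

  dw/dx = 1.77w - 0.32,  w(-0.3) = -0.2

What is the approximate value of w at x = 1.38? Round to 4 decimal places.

Euler: w_{n+1} = w_n + h·f(x_n, w_n).
x=-0.300000, w=-0.200000: f=-0.674000 → w ← -0.200000 + 0.42·(-0.674000) = -0.483080
x=0.120000, w=-0.483080: f=-1.175052 → w ← -0.483080 + 0.42·(-1.175052) = -0.976602
x=0.540000, w=-0.976602: f=-2.048585 → w ← -0.976602 + 0.42·(-2.048585) = -1.837007
x=0.960000, w=-1.837007: f=-3.571503 → w ← -1.837007 + 0.42·(-3.571503) = -3.337039
w(1.38) ≈ -3.3370

-3.3370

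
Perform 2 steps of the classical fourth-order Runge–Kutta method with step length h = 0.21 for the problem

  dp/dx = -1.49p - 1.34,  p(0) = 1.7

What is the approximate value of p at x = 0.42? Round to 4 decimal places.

0.4910

RK4: k1 = f(x_n, p_n); k2 = f(x_n + h/2, p_n + (h/2)·k1); k3 = f(x_n + h/2, p_n + (h/2)·k2); k4 = f(x_n + h, p_n + h·k3); p_{n+1} = p_n + (h/6)·(k1 + 2k2 + 2k3 + k4).
x=0.000000, p=1.700000:
  k1 = f(0.000000, 1.700000) = -3.873000
  k2 = f(0.105000, 1.293335) = -3.267069
  k3 = f(0.105000, 1.356958) = -3.361867
  k4 = f(0.210000, 0.994008) = -2.821072
  p ← 1.700000 + (0.21/6)·(k1 + 2k2 + 2k3 + k4) = 1.001682
x=0.210000, p=1.001682:
  k1 = f(0.210000, 1.001682) = -2.832506
  k2 = f(0.315000, 0.704269) = -2.389361
  k3 = f(0.315000, 0.750799) = -2.458691
  k4 = f(0.420000, 0.485357) = -2.063182
  p ← 1.001682 + (0.21/6)·(k1 + 2k2 + 2k3 + k4) = 0.490969
p(0.42) ≈ 0.4910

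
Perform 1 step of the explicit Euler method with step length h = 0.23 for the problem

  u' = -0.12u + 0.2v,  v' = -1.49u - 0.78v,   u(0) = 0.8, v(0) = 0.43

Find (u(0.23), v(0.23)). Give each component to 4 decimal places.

0.7977, 0.0787

Euler on (u,v): u_{n+1} = u_n + h·u', v_{n+1} = v_n + h·v'.
0.000000: (0.800000, 0.430000); f=(-0.010000, -1.527400) → (0.797700, 0.078698)
(u(0.23), v(0.23)) ≈ (0.7977, 0.0787)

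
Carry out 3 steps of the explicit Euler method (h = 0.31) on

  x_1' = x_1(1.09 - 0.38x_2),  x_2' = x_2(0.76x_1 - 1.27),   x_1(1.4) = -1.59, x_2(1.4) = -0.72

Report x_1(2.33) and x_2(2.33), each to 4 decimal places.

Euler on (x_1,x_2): x_1_{n+1} = x_1_n + h·x_1', x_2_{n+1} = x_2_n + h·x_2'.
1.400000: (-1.590000, -0.720000); f=(-2.168124, 1.784448) → (-2.262118, -0.166821)
1.710000: (-2.262118, -0.166821); f=(-2.609109, 0.498663) → (-3.070942, -0.012235)
2.020000: (-3.070942, -0.012235); f=(-3.361605, 0.044096) → (-4.113040, 0.001434)
(x_1(2.33), x_2(2.33)) ≈ (-4.1130, 0.0014)

-4.1130, 0.0014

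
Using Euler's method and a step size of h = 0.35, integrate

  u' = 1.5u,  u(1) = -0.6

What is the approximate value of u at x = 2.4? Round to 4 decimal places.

-3.2451

Euler: u_{n+1} = u_n + h·f(x_n, u_n).
x=1.000000, u=-0.600000: f=-0.900000 → u ← -0.600000 + 0.35·(-0.900000) = -0.915000
x=1.350000, u=-0.915000: f=-1.372500 → u ← -0.915000 + 0.35·(-1.372500) = -1.395375
x=1.700000, u=-1.395375: f=-2.093062 → u ← -1.395375 + 0.35·(-2.093062) = -2.127947
x=2.050000, u=-2.127947: f=-3.191920 → u ← -2.127947 + 0.35·(-3.191920) = -3.245119
u(2.4) ≈ -3.2451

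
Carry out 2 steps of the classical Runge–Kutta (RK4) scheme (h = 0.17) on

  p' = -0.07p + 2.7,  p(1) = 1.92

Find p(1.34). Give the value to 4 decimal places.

2.7820

RK4: k1 = f(t_n, p_n); k2 = f(t_n + h/2, p_n + (h/2)·k1); k3 = f(t_n + h/2, p_n + (h/2)·k2); k4 = f(t_n + h, p_n + h·k3); p_{n+1} = p_n + (h/6)·(k1 + 2k2 + 2k3 + k4).
t=1.000000, p=1.920000:
  k1 = f(1.000000, 1.920000) = 2.565600
  k2 = f(1.085000, 2.138076) = 2.550335
  k3 = f(1.085000, 2.136778) = 2.550426
  k4 = f(1.170000, 2.353572) = 2.535250
  p ← 1.920000 + (0.17/6)·(k1 + 2k2 + 2k3 + k4) = 2.353567
t=1.170000, p=2.353567:
  k1 = f(1.170000, 2.353567) = 2.535250
  k2 = f(1.255000, 2.569063) = 2.520166
  k3 = f(1.255000, 2.567781) = 2.520255
  k4 = f(1.340000, 2.782011) = 2.505259
  p ← 2.353567 + (0.17/6)·(k1 + 2k2 + 2k3 + k4) = 2.782005
p(1.34) ≈ 2.7820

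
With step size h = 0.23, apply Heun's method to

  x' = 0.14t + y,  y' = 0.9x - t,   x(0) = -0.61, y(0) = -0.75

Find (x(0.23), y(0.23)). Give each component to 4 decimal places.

Heun on (x,y): k1 = f(t_n, state_n); k2 = f(t_n + h, state_n + h·k1); state_{n+1} = state_n + (h/2)·(k1 + k2).
0.000000: (-0.610000, -0.750000)
  k1 = (-0.750000, -0.549000)
  predictor → (-0.782500, -0.876270)
  k2 = (-0.844070, -0.934250)
  → (-0.793318, -0.920574)
(x(0.23), y(0.23)) ≈ (-0.7933, -0.9206)

-0.7933, -0.9206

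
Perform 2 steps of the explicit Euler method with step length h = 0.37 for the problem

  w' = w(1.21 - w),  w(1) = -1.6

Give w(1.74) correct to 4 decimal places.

Euler: w_{n+1} = w_n + h·f(x_n, w_n).
x=1.000000, w=-1.600000: f=-4.496000 → w ← -1.600000 + 0.37·(-4.496000) = -3.263520
x=1.370000, w=-3.263520: f=-14.599422 → w ← -3.263520 + 0.37·(-14.599422) = -8.665306
w(1.74) ≈ -8.6653

-8.6653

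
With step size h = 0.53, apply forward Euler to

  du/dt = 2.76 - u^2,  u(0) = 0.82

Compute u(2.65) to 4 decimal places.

1.7498

Euler: u_{n+1} = u_n + h·f(t_n, u_n).
t=0.000000, u=0.820000: f=2.087600 → u ← 0.820000 + 0.53·2.087600 = 1.926428
t=0.530000, u=1.926428: f=-0.951125 → u ← 1.926428 + 0.53·(-0.951125) = 1.422332
t=1.060000, u=1.422332: f=0.736972 → u ← 1.422332 + 0.53·0.736972 = 1.812927
t=1.590000, u=1.812927: f=-0.526705 → u ← 1.812927 + 0.53·(-0.526705) = 1.533774
t=2.120000, u=1.533774: f=0.407538 → u ← 1.533774 + 0.53·0.407538 = 1.749769
u(2.65) ≈ 1.7498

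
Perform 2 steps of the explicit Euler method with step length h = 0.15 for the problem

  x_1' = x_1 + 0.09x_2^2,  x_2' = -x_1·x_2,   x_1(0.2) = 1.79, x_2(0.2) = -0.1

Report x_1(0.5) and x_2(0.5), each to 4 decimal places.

Euler on (x_1,x_2): x_1_{n+1} = x_1_n + h·x_1', x_2_{n+1} = x_2_n + h·x_2'.
0.200000: (1.790000, -0.100000); f=(1.790900, 0.179000) → (2.058635, -0.073150)
0.350000: (2.058635, -0.073150); f=(2.059117, 0.150589) → (2.367502, -0.050562)
(x_1(0.5), x_2(0.5)) ≈ (2.3675, -0.0506)

2.3675, -0.0506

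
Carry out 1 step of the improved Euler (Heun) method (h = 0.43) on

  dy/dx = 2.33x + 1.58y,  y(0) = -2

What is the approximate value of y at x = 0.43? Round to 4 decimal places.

Heun: k1 = f(x_n, y_n); k2 = f(x_n + h, y_n + h·k1); y_{n+1} = y_n + (h/2)·(k1 + k2).
x=0.000000, y=-2.000000:
  k1 = f(0.000000, -2.000000) = -3.160000
  k2 = f(0.430000, -3.358800) = -4.305004
  y ← -2.000000 + (0.43/2)·(-3.160000 + (-4.305004)) = -3.604976
y(0.43) ≈ -3.6050

-3.6050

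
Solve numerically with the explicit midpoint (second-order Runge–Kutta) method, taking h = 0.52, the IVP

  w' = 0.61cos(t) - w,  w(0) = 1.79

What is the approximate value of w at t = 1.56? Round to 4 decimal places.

Midpoint: k1 = f(t_n, w_n); k2 = f(t_n + h/2, w_n + (h/2)·k1); w_{n+1} = w_n + h·k2.
t=0.000000, w=1.790000:
  k1 = f(0.000000, 1.790000) = -1.180000
  k2 = f(0.260000, 1.483200) = -0.893702
  w ← 1.790000 + 0.52·(-0.893702) = 1.325275
t=0.520000, w=1.325275:
  k1 = f(0.520000, 1.325275) = -0.795905
  k2 = f(0.780000, 1.118340) = -0.684682
  w ← 1.325275 + 0.52·(-0.684682) = 0.969240
t=1.040000, w=0.969240:
  k1 = f(1.040000, 0.969240) = -0.660446
  k2 = f(1.300000, 0.797524) = -0.634350
  w ← 0.969240 + 0.52·(-0.634350) = 0.639378
w(1.56) ≈ 0.6394

0.6394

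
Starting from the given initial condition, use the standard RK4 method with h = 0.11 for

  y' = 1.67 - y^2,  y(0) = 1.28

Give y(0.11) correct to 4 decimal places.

1.2830

RK4: k1 = f(t_n, y_n); k2 = f(t_n + h/2, y_n + (h/2)·k1); k3 = f(t_n + h/2, y_n + (h/2)·k2); k4 = f(t_n + h, y_n + h·k3); y_{n+1} = y_n + (h/6)·(k1 + 2k2 + 2k3 + k4).
t=0.000000, y=1.280000:
  k1 = f(0.000000, 1.280000) = 0.031600
  k2 = f(0.055000, 1.281738) = 0.027148
  k3 = f(0.055000, 1.281493) = 0.027775
  k4 = f(0.110000, 1.283055) = 0.023769
  y ← 1.280000 + (0.11/6)·(k1 + 2k2 + 2k3 + k4) = 1.283029
y(0.11) ≈ 1.2830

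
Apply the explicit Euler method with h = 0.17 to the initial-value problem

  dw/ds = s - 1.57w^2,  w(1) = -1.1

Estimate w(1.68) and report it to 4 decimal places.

Euler: w_{n+1} = w_n + h·f(s_n, w_n).
s=1.000000, w=-1.100000: f=-0.899700 → w ← -1.100000 + 0.17·(-0.899700) = -1.252949
s=1.170000, w=-1.252949: f=-1.294713 → w ← -1.252949 + 0.17·(-1.294713) = -1.473050
s=1.340000, w=-1.473050: f=-2.066707 → w ← -1.473050 + 0.17·(-2.066707) = -1.824391
s=1.510000, w=-1.824391: f=-3.715589 → w ← -1.824391 + 0.17·(-3.715589) = -2.456041
w(1.68) ≈ -2.4560

-2.4560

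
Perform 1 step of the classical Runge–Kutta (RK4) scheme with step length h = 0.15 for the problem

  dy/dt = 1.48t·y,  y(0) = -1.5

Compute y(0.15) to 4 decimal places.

-1.5252

RK4: k1 = f(t_n, y_n); k2 = f(t_n + h/2, y_n + (h/2)·k1); k3 = f(t_n + h/2, y_n + (h/2)·k2); k4 = f(t_n + h, y_n + h·k3); y_{n+1} = y_n + (h/6)·(k1 + 2k2 + 2k3 + k4).
t=0.000000, y=-1.500000:
  k1 = f(0.000000, -1.500000) = 0.000000
  k2 = f(0.075000, -1.500000) = -0.166500
  k3 = f(0.075000, -1.512487) = -0.167886
  k4 = f(0.150000, -1.525183) = -0.338591
  y ← -1.500000 + (0.15/6)·(k1 + 2k2 + 2k3 + k4) = -1.525184
y(0.15) ≈ -1.5252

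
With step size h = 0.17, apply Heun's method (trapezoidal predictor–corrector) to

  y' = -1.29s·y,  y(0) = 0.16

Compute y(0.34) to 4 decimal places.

0.1485

Heun: k1 = f(s_n, y_n); k2 = f(s_n + h, y_n + h·k1); y_{n+1} = y_n + (h/2)·(k1 + k2).
s=0.000000, y=0.160000:
  k1 = f(0.000000, 0.160000) = 0.000000
  k2 = f(0.170000, 0.160000) = -0.035088
  y ← 0.160000 + (0.17/2)·(0.000000 + (-0.035088)) = 0.157018
s=0.170000, y=0.157018:
  k1 = f(0.170000, 0.157018) = -0.034434
  k2 = f(0.340000, 0.151164) = -0.066300
  y ← 0.157018 + (0.17/2)·(-0.034434 + (-0.066300)) = 0.148455
y(0.34) ≈ 0.1485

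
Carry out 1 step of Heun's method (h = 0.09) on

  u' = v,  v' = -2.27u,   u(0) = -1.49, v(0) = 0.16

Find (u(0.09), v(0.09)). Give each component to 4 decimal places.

Heun on (u,v): k1 = f(t_n, state_n); k2 = f(t_n + h, state_n + h·k1); state_{n+1} = state_n + (h/2)·(k1 + k2).
0.000000: (-1.490000, 0.160000)
  k1 = (0.160000, 3.382300)
  predictor → (-1.475600, 0.464407)
  k2 = (0.464407, 3.349612)
  → (-1.461902, 0.462936)
(u(0.09), v(0.09)) ≈ (-1.4619, 0.4629)

-1.4619, 0.4629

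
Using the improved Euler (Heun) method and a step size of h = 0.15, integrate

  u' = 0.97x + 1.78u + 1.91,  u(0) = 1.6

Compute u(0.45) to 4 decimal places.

4.9609

Heun: k1 = f(x_n, u_n); k2 = f(x_n + h, u_n + h·k1); u_{n+1} = u_n + (h/2)·(k1 + k2).
x=0.000000, u=1.600000:
  k1 = f(0.000000, 1.600000) = 4.758000
  k2 = f(0.150000, 2.313700) = 6.173886
  u ← 1.600000 + (0.15/2)·(4.758000 + 6.173886) = 2.419891
x=0.150000, u=2.419891:
  k1 = f(0.150000, 2.419891) = 6.362907
  k2 = f(0.300000, 3.374327) = 8.207303
  u ← 2.419891 + (0.15/2)·(6.362907 + 8.207303) = 3.512657
x=0.300000, u=3.512657:
  k1 = f(0.300000, 3.512657) = 8.453530
  k2 = f(0.450000, 4.780687) = 10.856122
  u ← 3.512657 + (0.15/2)·(8.453530 + 10.856122) = 4.960881
u(0.45) ≈ 4.9609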